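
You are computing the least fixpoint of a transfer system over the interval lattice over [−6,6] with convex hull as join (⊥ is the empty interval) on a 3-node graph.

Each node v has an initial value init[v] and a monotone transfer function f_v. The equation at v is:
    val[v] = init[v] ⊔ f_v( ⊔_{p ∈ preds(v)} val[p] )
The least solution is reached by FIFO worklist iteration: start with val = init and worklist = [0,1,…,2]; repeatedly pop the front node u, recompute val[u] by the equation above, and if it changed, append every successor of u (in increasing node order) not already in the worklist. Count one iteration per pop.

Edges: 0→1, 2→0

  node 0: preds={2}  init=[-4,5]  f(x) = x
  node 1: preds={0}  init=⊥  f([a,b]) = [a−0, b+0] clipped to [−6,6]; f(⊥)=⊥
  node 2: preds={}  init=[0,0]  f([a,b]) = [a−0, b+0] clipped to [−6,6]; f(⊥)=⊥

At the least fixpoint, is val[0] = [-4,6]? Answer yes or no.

no

Iteration log — 3 steps:
  step 1. node 0  ⊔preds=[0,0]  new=[-4,5]  stable
  step 2. node 1  ⊔preds=[-4,5]  new=[-4,5]  old=⊥  +wl: 
  step 3. node 2  ⊔preds=⊥  new=[0,0]  stable

Least fixpoint reached:
  node 0: [-4,5]
  node 1: [-4,5]
  node 2: [0,0]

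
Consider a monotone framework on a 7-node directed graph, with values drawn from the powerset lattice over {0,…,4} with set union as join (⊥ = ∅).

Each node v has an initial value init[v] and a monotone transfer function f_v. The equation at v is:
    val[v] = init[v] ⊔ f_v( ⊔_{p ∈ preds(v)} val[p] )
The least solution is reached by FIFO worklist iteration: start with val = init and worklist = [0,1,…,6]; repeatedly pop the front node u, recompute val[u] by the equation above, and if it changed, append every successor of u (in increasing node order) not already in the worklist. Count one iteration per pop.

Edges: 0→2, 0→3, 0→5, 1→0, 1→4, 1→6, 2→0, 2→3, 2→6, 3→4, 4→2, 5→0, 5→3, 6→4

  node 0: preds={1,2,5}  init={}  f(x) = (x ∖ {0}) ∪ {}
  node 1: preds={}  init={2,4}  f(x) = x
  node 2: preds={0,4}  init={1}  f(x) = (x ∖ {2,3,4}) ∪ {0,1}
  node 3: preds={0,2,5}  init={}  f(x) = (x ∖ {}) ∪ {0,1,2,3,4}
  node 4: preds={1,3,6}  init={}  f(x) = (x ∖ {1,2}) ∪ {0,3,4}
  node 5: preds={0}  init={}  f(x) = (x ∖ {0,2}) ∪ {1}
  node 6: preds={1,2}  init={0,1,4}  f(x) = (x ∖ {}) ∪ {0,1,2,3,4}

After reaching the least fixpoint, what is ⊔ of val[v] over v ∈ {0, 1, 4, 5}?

{0,1,2,3,4}

Trace (11 dequeues):
  [1] u=0 | in {1,2,4} | out {1,2,4} | prev {} | push {}
  [2] u=1 | in {} | out {2,4} | ==
  [3] u=2 | in {1,2,4} | out {0,1} | prev {1} | push {0}
  [4] u=3 | in {0,1,2,4} | out {0,1,2,3,4} | prev {} | push {}
  [5] u=4 | in {0,1,2,3,4} | out {0,3,4} | prev {} | push {2}
  [6] u=5 | in {1,2,4} | out {1,4} | prev {} | push {3}
  [7] u=6 | in {0,1,2,4} | out {0,1,2,3,4} | prev {0,1,4} | push {4}
  [8] u=0 | in {0,1,2,4} | out {1,2,4} | ==
  [9] u=2 | in {0,1,2,3,4} | out {0,1} | ==
  [10] u=3 | in {0,1,2,4} | out {0,1,2,3,4} | ==
  [11] u=4 | in {0,1,2,3,4} | out {0,3,4} | ==

Converged values:
  [0] {1,2,4}
  [1] {2,4}
  [2] {0,1}
  [3] {0,1,2,3,4}
  [4] {0,3,4}
  [5] {1,4}
  [6] {0,1,2,3,4}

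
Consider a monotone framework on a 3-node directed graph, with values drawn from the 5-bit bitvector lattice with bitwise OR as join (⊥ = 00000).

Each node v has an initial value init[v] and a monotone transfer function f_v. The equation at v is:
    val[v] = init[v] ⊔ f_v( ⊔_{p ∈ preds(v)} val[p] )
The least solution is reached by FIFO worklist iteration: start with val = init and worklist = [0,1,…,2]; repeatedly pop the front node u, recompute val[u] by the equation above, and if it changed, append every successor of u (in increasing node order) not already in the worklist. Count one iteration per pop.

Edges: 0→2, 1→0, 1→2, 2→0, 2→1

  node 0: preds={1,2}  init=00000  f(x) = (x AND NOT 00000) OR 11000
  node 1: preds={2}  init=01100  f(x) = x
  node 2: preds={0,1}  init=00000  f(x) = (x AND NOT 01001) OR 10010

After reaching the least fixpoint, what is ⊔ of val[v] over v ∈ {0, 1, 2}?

Worklist (7 pops):
  #1 pop 0: in=01100 → 11100 (was 00000); enqueue []
  #2 pop 1: in=00000 → 01100 (no change)
  #3 pop 2: in=11100 → 10110 (was 00000); enqueue [0,1]
  #4 pop 0: in=11110 → 11110 (was 11100); enqueue [2]
  #5 pop 1: in=10110 → 11110 (was 01100); enqueue [0]
  #6 pop 2: in=11110 → 10110 (no change)
  #7 pop 0: in=11110 → 11110 (no change)

Fixpoint:
  val[0] = 11110
  val[1] = 11110
  val[2] = 10110

11110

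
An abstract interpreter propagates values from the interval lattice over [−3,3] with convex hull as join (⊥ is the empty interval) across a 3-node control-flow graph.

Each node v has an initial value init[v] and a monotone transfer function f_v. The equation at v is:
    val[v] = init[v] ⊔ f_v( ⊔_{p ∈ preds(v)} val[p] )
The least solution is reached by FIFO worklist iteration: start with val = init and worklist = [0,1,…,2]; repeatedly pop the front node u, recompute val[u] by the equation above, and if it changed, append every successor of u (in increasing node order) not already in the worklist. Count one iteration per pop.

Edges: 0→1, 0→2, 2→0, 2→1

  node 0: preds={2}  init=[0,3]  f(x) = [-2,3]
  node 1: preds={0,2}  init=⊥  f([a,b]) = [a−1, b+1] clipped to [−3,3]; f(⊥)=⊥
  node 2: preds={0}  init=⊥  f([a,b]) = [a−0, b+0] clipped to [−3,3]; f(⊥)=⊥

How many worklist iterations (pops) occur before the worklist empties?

Iteration log — 5 steps:
  step 1. node 0  ⊔preds=⊥  new=[-2,3]  old=[0,3]  +wl: 
  step 2. node 1  ⊔preds=[-2,3]  new=[-3,3]  old=⊥  +wl: 
  step 3. node 2  ⊔preds=[-2,3]  new=[-2,3]  old=⊥  +wl: 0,1
  step 4. node 0  ⊔preds=[-2,3]  new=[-2,3]  stable
  step 5. node 1  ⊔preds=[-2,3]  new=[-3,3]  stable

Least fixpoint reached:
  node 0: [-2,3]
  node 1: [-3,3]
  node 2: [-2,3]

5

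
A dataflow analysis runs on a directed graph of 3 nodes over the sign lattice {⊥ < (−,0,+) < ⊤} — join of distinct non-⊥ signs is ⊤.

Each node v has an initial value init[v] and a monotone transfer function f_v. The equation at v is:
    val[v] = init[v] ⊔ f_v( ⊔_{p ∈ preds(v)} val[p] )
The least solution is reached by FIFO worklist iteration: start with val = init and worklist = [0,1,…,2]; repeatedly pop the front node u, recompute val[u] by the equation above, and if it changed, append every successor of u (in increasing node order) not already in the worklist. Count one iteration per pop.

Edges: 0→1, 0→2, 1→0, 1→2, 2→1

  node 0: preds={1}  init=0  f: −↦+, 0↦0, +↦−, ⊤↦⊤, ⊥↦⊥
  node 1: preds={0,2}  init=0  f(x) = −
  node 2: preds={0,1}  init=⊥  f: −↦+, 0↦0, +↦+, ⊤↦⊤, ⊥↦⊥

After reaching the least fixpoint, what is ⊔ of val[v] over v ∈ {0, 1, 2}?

Worklist (6 pops):
  #1 pop 0: in=0 → 0 (no change)
  #2 pop 1: in=0 → ⊤ (was 0); enqueue [0]
  #3 pop 2: in=⊤ → ⊤ (was ⊥); enqueue [1]
  #4 pop 0: in=⊤ → ⊤ (was 0); enqueue [2]
  #5 pop 1: in=⊤ → ⊤ (no change)
  #6 pop 2: in=⊤ → ⊤ (no change)

Fixpoint:
  val[0] = ⊤
  val[1] = ⊤
  val[2] = ⊤

⊤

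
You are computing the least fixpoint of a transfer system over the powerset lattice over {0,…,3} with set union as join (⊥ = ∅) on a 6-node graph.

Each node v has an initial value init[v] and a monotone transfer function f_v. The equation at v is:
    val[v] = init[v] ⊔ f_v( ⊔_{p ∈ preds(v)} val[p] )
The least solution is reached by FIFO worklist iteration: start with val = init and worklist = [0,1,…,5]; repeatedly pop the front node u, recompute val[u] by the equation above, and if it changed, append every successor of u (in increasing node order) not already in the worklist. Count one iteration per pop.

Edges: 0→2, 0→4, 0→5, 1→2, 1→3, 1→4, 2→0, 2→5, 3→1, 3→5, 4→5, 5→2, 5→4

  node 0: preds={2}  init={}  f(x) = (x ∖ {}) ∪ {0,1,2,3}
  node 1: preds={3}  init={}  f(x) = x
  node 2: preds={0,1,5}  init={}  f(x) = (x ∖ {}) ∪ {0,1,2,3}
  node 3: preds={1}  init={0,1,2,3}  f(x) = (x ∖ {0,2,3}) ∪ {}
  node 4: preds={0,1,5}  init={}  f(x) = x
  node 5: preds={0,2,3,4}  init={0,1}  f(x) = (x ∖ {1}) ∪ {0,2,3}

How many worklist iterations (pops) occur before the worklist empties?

Worklist (9 pops):
  #1 pop 0: in={} → {0,1,2,3} (was {}); enqueue []
  #2 pop 1: in={0,1,2,3} → {0,1,2,3} (was {}); enqueue []
  #3 pop 2: in={0,1,2,3} → {0,1,2,3} (was {}); enqueue [0]
  #4 pop 3: in={0,1,2,3} → {0,1,2,3} (no change)
  #5 pop 4: in={0,1,2,3} → {0,1,2,3} (was {}); enqueue []
  #6 pop 5: in={0,1,2,3} → {0,1,2,3} (was {0,1}); enqueue [2,4]
  #7 pop 0: in={0,1,2,3} → {0,1,2,3} (no change)
  #8 pop 2: in={0,1,2,3} → {0,1,2,3} (no change)
  #9 pop 4: in={0,1,2,3} → {0,1,2,3} (no change)

Fixpoint:
  val[0] = {0,1,2,3}
  val[1] = {0,1,2,3}
  val[2] = {0,1,2,3}
  val[3] = {0,1,2,3}
  val[4] = {0,1,2,3}
  val[5] = {0,1,2,3}

9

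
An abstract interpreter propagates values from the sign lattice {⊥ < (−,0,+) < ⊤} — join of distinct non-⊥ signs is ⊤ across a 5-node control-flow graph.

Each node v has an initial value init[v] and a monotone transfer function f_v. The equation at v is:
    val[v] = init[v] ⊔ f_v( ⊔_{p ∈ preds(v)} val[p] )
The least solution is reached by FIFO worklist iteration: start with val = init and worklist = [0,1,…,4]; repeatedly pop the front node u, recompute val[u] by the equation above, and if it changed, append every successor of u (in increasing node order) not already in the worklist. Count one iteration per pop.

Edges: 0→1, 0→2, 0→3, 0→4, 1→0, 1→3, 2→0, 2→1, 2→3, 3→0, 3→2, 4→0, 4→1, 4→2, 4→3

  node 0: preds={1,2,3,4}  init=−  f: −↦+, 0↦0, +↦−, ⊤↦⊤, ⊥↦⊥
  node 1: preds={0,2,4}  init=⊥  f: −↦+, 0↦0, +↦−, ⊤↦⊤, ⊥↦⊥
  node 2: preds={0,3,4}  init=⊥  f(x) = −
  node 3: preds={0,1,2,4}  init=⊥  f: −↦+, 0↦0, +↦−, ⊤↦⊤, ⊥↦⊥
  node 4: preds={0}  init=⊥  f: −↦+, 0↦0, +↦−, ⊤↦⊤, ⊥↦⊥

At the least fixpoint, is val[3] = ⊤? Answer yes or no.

Trace (14 dequeues):
  [1] u=0 | in ⊥ | out − | ==
  [2] u=1 | in − | out + | prev ⊥ | push {0}
  [3] u=2 | in − | out − | prev ⊥ | push {1}
  [4] u=3 | in ⊤ | out ⊤ | prev ⊥ | push {2}
  [5] u=4 | in − | out + | prev ⊥ | push {3}
  [6] u=0 | in ⊤ | out ⊤ | prev − | push {4}
  [7] u=1 | in ⊤ | out ⊤ | prev + | push {0}
  [8] u=2 | in ⊤ | out − | ==
  [9] u=3 | in ⊤ | out ⊤ | ==
  [10] u=4 | in ⊤ | out ⊤ | prev + | push {1,2,3}
  [11] u=0 | in ⊤ | out ⊤ | ==
  [12] u=1 | in ⊤ | out ⊤ | ==
  [13] u=2 | in ⊤ | out − | ==
  [14] u=3 | in ⊤ | out ⊤ | ==

Converged values:
  [0] ⊤
  [1] ⊤
  [2] −
  [3] ⊤
  [4] ⊤

yes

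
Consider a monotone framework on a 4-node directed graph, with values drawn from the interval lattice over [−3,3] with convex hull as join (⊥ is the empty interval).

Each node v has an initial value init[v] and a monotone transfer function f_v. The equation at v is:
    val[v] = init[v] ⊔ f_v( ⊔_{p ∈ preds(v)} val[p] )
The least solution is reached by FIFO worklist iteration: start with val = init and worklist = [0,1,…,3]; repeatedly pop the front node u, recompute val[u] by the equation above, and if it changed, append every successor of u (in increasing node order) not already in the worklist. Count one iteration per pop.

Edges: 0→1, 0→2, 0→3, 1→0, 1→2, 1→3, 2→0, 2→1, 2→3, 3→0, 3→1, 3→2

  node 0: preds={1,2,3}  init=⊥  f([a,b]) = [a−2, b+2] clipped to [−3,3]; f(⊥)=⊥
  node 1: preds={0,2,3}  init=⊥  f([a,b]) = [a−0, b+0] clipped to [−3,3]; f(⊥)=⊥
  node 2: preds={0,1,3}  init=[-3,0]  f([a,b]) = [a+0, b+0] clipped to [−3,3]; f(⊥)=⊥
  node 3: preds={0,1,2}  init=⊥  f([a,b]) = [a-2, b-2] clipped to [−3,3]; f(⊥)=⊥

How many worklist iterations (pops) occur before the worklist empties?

Worklist (11 pops):
  #1 pop 0: in=[-3,0] → [-3,2] (was ⊥); enqueue []
  #2 pop 1: in=[-3,2] → [-3,2] (was ⊥); enqueue [0]
  #3 pop 2: in=[-3,2] → [-3,2] (was [-3,0]); enqueue [1]
  #4 pop 3: in=[-3,2] → [-3,0] (was ⊥); enqueue [2]
  #5 pop 0: in=[-3,2] → [-3,3] (was [-3,2]); enqueue [3]
  #6 pop 1: in=[-3,3] → [-3,3] (was [-3,2]); enqueue [0]
  #7 pop 2: in=[-3,3] → [-3,3] (was [-3,2]); enqueue [1]
  #8 pop 3: in=[-3,3] → [-3,1] (was [-3,0]); enqueue [2]
  #9 pop 0: in=[-3,3] → [-3,3] (no change)
  #10 pop 1: in=[-3,3] → [-3,3] (no change)
  #11 pop 2: in=[-3,3] → [-3,3] (no change)

Fixpoint:
  val[0] = [-3,3]
  val[1] = [-3,3]
  val[2] = [-3,3]
  val[3] = [-3,1]

11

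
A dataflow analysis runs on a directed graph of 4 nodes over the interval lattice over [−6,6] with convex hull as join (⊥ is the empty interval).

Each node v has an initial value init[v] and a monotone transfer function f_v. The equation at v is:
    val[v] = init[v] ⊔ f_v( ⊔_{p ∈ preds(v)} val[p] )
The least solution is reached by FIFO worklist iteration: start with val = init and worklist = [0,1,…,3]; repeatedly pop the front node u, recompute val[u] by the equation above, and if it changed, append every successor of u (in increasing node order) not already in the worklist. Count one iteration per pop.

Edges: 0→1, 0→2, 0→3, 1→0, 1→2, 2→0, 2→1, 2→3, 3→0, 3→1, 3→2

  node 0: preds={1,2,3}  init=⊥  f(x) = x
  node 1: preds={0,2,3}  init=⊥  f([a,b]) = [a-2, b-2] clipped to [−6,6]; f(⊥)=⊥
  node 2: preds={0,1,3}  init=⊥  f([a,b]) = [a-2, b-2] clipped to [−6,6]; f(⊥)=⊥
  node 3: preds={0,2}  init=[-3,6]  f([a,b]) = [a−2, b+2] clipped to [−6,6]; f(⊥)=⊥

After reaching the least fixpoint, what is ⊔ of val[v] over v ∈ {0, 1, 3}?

[-6,6]

Iteration log — 9 steps:
  step 1. node 0  ⊔preds=[-3,6]  new=[-3,6]  old=⊥  +wl: 
  step 2. node 1  ⊔preds=[-3,6]  new=[-5,4]  old=⊥  +wl: 0
  step 3. node 2  ⊔preds=[-5,6]  new=[-6,4]  old=⊥  +wl: 1
  step 4. node 3  ⊔preds=[-6,6]  new=[-6,6]  old=[-3,6]  +wl: 2
  step 5. node 0  ⊔preds=[-6,6]  new=[-6,6]  old=[-3,6]  +wl: 3
  step 6. node 1  ⊔preds=[-6,6]  new=[-6,4]  old=[-5,4]  +wl: 0
  step 7. node 2  ⊔preds=[-6,6]  new=[-6,4]  stable
  step 8. node 3  ⊔preds=[-6,6]  new=[-6,6]  stable
  step 9. node 0  ⊔preds=[-6,6]  new=[-6,6]  stable

Least fixpoint reached:
  node 0: [-6,6]
  node 1: [-6,4]
  node 2: [-6,4]
  node 3: [-6,6]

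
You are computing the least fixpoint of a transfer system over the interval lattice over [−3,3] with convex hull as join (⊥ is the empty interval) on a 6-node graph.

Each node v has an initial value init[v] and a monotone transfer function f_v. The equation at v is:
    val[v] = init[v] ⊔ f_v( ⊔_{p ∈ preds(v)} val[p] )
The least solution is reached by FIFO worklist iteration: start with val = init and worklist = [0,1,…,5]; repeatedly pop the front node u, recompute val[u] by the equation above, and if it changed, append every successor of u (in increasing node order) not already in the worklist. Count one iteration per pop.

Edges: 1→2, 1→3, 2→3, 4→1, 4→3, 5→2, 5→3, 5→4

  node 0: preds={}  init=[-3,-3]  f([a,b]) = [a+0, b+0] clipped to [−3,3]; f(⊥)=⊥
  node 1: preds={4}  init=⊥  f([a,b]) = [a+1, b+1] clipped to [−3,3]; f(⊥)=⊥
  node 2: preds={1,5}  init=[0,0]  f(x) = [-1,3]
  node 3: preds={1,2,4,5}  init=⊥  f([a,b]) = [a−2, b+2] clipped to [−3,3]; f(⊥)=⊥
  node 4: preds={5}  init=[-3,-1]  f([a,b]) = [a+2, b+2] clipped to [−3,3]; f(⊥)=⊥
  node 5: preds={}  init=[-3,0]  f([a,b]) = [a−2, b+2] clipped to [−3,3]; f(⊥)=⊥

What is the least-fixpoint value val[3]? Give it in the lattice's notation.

[-3,3]

Worklist (9 pops):
  #1 pop 0: in=⊥ → [-3,-3] (no change)
  #2 pop 1: in=[-3,-1] → [-2,0] (was ⊥); enqueue []
  #3 pop 2: in=[-3,0] → [-1,3] (was [0,0]); enqueue []
  #4 pop 3: in=[-3,3] → [-3,3] (was ⊥); enqueue []
  #5 pop 4: in=[-3,0] → [-3,2] (was [-3,-1]); enqueue [1,3]
  #6 pop 5: in=⊥ → [-3,0] (no change)
  #7 pop 1: in=[-3,2] → [-2,3] (was [-2,0]); enqueue [2]
  #8 pop 3: in=[-3,3] → [-3,3] (no change)
  #9 pop 2: in=[-3,3] → [-1,3] (no change)

Fixpoint:
  val[0] = [-3,-3]
  val[1] = [-2,3]
  val[2] = [-1,3]
  val[3] = [-3,3]
  val[4] = [-3,2]
  val[5] = [-3,0]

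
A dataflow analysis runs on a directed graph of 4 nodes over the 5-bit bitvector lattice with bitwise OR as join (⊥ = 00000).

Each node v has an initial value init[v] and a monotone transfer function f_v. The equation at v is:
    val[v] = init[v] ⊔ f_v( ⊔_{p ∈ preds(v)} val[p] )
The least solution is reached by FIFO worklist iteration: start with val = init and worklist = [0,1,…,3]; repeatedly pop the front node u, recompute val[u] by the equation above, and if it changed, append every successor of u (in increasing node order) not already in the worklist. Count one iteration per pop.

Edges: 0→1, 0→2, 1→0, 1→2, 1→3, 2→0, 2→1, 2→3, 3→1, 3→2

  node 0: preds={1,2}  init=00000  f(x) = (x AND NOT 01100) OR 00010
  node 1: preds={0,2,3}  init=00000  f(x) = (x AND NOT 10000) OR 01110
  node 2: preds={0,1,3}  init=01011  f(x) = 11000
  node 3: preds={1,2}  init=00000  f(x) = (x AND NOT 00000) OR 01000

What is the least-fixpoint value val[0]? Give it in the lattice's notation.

10011

Worklist (7 pops):
  #1 pop 0: in=01011 → 00011 (was 00000); enqueue []
  #2 pop 1: in=01011 → 01111 (was 00000); enqueue [0]
  #3 pop 2: in=01111 → 11011 (was 01011); enqueue [1]
  #4 pop 3: in=11111 → 11111 (was 00000); enqueue [2]
  #5 pop 0: in=11111 → 10011 (was 00011); enqueue []
  #6 pop 1: in=11111 → 01111 (no change)
  #7 pop 2: in=11111 → 11011 (no change)

Fixpoint:
  val[0] = 10011
  val[1] = 01111
  val[2] = 11011
  val[3] = 11111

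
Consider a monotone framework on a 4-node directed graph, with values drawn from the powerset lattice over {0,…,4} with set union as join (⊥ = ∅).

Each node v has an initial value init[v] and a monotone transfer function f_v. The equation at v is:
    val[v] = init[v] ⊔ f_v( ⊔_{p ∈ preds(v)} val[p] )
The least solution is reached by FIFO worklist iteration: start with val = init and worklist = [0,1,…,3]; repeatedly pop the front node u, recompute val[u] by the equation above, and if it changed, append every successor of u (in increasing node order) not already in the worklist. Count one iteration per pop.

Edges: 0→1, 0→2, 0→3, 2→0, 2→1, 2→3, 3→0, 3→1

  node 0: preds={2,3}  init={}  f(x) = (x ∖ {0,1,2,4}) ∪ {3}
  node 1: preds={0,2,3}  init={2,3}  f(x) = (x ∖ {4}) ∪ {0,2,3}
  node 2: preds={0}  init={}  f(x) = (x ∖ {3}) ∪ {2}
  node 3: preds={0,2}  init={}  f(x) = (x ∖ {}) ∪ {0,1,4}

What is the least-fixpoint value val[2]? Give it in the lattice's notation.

{2}

Trace (6 dequeues):
  [1] u=0 | in {} | out {3} | prev {} | push {}
  [2] u=1 | in {3} | out {0,2,3} | prev {2,3} | push {}
  [3] u=2 | in {3} | out {2} | prev {} | push {0,1}
  [4] u=3 | in {2,3} | out {0,1,2,3,4} | prev {} | push {}
  [5] u=0 | in {0,1,2,3,4} | out {3} | ==
  [6] u=1 | in {0,1,2,3,4} | out {0,1,2,3} | prev {0,2,3} | push {}

Converged values:
  [0] {3}
  [1] {0,1,2,3}
  [2] {2}
  [3] {0,1,2,3,4}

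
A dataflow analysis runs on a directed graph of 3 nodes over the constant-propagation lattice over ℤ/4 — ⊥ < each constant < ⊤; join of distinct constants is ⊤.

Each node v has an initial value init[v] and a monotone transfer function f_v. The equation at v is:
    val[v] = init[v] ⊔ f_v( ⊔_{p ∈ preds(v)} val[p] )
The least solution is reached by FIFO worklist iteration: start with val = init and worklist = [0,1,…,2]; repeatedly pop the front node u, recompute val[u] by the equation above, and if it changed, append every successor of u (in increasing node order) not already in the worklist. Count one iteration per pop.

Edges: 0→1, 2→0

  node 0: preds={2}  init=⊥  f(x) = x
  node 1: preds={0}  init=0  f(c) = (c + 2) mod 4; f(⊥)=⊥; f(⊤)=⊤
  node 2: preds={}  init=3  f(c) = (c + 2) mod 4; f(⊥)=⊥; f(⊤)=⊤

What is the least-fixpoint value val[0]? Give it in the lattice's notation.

3

Iteration log — 3 steps:
  step 1. node 0  ⊔preds=3  new=3  old=⊥  +wl: 
  step 2. node 1  ⊔preds=3  new=⊤  old=0  +wl: 
  step 3. node 2  ⊔preds=⊥  new=3  stable

Least fixpoint reached:
  node 0: 3
  node 1: ⊤
  node 2: 3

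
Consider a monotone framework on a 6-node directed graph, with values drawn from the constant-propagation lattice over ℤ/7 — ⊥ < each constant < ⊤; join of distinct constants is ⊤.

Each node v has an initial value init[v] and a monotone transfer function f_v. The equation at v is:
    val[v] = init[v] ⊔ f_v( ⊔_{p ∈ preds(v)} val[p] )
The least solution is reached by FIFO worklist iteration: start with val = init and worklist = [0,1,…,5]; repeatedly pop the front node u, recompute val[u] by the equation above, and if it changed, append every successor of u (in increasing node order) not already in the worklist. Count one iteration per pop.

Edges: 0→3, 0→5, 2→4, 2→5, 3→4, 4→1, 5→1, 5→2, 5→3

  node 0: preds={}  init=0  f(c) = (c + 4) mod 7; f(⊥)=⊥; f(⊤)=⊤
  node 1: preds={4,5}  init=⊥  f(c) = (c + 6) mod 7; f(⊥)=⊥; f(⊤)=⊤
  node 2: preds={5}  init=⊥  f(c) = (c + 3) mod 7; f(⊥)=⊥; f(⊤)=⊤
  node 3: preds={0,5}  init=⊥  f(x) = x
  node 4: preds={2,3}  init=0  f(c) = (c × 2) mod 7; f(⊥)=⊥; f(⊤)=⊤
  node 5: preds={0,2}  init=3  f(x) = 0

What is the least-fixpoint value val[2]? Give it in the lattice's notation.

⊤

Trace (11 dequeues):
  [1] u=0 | in ⊥ | out 0 | ==
  [2] u=1 | in ⊤ | out ⊤ | prev ⊥ | push {}
  [3] u=2 | in 3 | out 6 | prev ⊥ | push {}
  [4] u=3 | in ⊤ | out ⊤ | prev ⊥ | push {}
  [5] u=4 | in ⊤ | out ⊤ | prev 0 | push {1}
  [6] u=5 | in ⊤ | out ⊤ | prev 3 | push {2,3}
  [7] u=1 | in ⊤ | out ⊤ | ==
  [8] u=2 | in ⊤ | out ⊤ | prev 6 | push {4,5}
  [9] u=3 | in ⊤ | out ⊤ | ==
  [10] u=4 | in ⊤ | out ⊤ | ==
  [11] u=5 | in ⊤ | out ⊤ | ==

Converged values:
  [0] 0
  [1] ⊤
  [2] ⊤
  [3] ⊤
  [4] ⊤
  [5] ⊤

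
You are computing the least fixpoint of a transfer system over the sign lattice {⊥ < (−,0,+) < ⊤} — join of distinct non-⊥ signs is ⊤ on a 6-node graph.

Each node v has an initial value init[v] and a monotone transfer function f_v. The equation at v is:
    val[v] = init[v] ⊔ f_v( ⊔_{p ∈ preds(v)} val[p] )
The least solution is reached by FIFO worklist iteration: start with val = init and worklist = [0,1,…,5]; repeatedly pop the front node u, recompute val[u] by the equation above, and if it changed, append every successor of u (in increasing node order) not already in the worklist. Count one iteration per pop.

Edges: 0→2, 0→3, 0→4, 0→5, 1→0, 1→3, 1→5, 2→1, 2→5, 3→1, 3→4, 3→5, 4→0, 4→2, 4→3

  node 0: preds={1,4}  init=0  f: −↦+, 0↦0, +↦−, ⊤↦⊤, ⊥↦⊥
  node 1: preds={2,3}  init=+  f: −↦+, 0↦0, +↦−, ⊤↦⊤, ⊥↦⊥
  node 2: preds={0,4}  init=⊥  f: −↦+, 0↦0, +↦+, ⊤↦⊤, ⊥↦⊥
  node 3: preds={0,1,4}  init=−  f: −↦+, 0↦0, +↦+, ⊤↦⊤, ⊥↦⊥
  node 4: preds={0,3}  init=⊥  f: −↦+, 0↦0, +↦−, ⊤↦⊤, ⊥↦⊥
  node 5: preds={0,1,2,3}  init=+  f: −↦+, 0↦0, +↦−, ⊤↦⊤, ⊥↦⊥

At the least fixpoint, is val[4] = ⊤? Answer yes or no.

Worklist (11 pops):
  #1 pop 0: in=+ → ⊤ (was 0); enqueue []
  #2 pop 1: in=− → + (no change)
  #3 pop 2: in=⊤ → ⊤ (was ⊥); enqueue [1]
  #4 pop 3: in=⊤ → ⊤ (was −); enqueue []
  #5 pop 4: in=⊤ → ⊤ (was ⊥); enqueue [0,2,3]
  #6 pop 5: in=⊤ → ⊤ (was +); enqueue []
  #7 pop 1: in=⊤ → ⊤ (was +); enqueue [5]
  #8 pop 0: in=⊤ → ⊤ (no change)
  #9 pop 2: in=⊤ → ⊤ (no change)
  #10 pop 3: in=⊤ → ⊤ (no change)
  #11 pop 5: in=⊤ → ⊤ (no change)

Fixpoint:
  val[0] = ⊤
  val[1] = ⊤
  val[2] = ⊤
  val[3] = ⊤
  val[4] = ⊤
  val[5] = ⊤

yes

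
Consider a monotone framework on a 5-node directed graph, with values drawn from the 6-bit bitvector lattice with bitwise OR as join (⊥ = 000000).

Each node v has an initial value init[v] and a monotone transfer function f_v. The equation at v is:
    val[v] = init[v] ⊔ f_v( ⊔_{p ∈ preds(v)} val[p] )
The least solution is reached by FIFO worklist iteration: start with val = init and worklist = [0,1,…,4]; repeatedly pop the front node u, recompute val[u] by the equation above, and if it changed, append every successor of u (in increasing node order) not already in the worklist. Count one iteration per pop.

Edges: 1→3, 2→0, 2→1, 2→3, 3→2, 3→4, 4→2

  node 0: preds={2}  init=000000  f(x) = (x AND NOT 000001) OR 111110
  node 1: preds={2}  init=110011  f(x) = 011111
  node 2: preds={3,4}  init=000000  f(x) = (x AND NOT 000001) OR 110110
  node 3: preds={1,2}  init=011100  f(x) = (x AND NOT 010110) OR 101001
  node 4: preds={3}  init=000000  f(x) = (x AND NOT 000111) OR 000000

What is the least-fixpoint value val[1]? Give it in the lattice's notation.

Worklist (8 pops):
  #1 pop 0: in=000000 → 111110 (was 000000); enqueue []
  #2 pop 1: in=000000 → 111111 (was 110011); enqueue []
  #3 pop 2: in=011100 → 111110 (was 000000); enqueue [0,1]
  #4 pop 3: in=111111 → 111101 (was 011100); enqueue [2]
  #5 pop 4: in=111101 → 111000 (was 000000); enqueue []
  #6 pop 0: in=111110 → 111110 (no change)
  #7 pop 1: in=111110 → 111111 (no change)
  #8 pop 2: in=111101 → 111110 (no change)

Fixpoint:
  val[0] = 111110
  val[1] = 111111
  val[2] = 111110
  val[3] = 111101
  val[4] = 111000

111111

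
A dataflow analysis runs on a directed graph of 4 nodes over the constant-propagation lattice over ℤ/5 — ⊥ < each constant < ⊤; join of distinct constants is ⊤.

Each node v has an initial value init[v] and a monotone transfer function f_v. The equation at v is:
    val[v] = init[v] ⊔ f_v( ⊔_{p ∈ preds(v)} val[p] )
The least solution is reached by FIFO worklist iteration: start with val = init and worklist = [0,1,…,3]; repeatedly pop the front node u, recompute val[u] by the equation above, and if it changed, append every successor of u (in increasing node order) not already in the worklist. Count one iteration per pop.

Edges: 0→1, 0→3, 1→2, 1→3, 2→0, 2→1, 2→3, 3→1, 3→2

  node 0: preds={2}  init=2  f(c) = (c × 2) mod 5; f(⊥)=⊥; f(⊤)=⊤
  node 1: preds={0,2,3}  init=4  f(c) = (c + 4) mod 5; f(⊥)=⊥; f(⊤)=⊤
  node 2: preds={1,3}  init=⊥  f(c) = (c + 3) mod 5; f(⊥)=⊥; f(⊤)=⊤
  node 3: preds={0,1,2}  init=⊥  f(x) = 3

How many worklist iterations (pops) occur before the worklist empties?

Iteration log — 8 steps:
  step 1. node 0  ⊔preds=⊥  new=2  stable
  step 2. node 1  ⊔preds=2  new=⊤  old=4  +wl: 
  step 3. node 2  ⊔preds=⊤  new=⊤  old=⊥  +wl: 0,1
  step 4. node 3  ⊔preds=⊤  new=3  old=⊥  +wl: 2
  step 5. node 0  ⊔preds=⊤  new=⊤  old=2  +wl: 3
  step 6. node 1  ⊔preds=⊤  new=⊤  stable
  step 7. node 2  ⊔preds=⊤  new=⊤  stable
  step 8. node 3  ⊔preds=⊤  new=3  stable

Least fixpoint reached:
  node 0: ⊤
  node 1: ⊤
  node 2: ⊤
  node 3: 3

8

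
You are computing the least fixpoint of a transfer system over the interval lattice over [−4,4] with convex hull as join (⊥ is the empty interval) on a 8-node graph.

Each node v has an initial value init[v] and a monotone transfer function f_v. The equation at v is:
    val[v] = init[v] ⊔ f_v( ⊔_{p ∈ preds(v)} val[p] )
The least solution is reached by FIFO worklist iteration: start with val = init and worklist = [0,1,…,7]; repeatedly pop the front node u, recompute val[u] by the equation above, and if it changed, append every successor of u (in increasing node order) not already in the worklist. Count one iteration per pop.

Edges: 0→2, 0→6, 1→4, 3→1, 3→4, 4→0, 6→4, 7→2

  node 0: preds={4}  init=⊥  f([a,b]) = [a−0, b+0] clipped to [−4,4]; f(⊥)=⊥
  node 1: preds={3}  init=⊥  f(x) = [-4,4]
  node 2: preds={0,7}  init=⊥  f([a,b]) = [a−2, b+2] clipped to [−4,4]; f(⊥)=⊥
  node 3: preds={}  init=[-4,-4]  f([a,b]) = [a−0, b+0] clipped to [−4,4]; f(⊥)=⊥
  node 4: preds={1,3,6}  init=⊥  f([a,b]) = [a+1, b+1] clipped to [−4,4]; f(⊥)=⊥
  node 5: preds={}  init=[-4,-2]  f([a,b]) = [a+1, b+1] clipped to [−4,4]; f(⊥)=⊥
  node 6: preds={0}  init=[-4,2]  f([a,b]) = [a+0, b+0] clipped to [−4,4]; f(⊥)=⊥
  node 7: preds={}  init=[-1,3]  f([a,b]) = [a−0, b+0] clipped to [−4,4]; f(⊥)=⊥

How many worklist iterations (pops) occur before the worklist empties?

Worklist (12 pops):
  #1 pop 0: in=⊥ → ⊥ (no change)
  #2 pop 1: in=[-4,-4] → [-4,4] (was ⊥); enqueue []
  #3 pop 2: in=[-1,3] → [-3,4] (was ⊥); enqueue []
  #4 pop 3: in=⊥ → [-4,-4] (no change)
  #5 pop 4: in=[-4,4] → [-3,4] (was ⊥); enqueue [0]
  #6 pop 5: in=⊥ → [-4,-2] (no change)
  #7 pop 6: in=⊥ → [-4,2] (no change)
  #8 pop 7: in=⊥ → [-1,3] (no change)
  #9 pop 0: in=[-3,4] → [-3,4] (was ⊥); enqueue [2,6]
  #10 pop 2: in=[-3,4] → [-4,4] (was [-3,4]); enqueue []
  #11 pop 6: in=[-3,4] → [-4,4] (was [-4,2]); enqueue [4]
  #12 pop 4: in=[-4,4] → [-3,4] (no change)

Fixpoint:
  val[0] = [-3,4]
  val[1] = [-4,4]
  val[2] = [-4,4]
  val[3] = [-4,-4]
  val[4] = [-3,4]
  val[5] = [-4,-2]
  val[6] = [-4,4]
  val[7] = [-1,3]

12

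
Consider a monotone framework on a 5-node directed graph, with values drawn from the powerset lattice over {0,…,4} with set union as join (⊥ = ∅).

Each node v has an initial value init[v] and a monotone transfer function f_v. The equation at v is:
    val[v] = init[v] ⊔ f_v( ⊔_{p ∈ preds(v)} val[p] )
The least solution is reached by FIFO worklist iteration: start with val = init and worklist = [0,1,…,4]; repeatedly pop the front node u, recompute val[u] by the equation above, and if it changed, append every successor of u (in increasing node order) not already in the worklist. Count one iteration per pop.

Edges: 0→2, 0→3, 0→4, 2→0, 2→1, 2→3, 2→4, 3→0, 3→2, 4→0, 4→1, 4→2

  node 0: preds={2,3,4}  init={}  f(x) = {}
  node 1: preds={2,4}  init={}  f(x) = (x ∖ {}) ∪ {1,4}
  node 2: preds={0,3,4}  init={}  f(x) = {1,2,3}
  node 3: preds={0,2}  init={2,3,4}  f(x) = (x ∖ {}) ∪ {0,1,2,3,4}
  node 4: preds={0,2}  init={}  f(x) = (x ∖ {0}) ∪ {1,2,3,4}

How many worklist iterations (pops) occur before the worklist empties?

8

Iteration log — 8 steps:
  step 1. node 0  ⊔preds={2,3,4}  new={}  stable
  step 2. node 1  ⊔preds={}  new={1,4}  old={}  +wl: 
  step 3. node 2  ⊔preds={2,3,4}  new={1,2,3}  old={}  +wl: 0,1
  step 4. node 3  ⊔preds={1,2,3}  new={0,1,2,3,4}  old={2,3,4}  +wl: 2
  step 5. node 4  ⊔preds={1,2,3}  new={1,2,3,4}  old={}  +wl: 
  step 6. node 0  ⊔preds={0,1,2,3,4}  new={}  stable
  step 7. node 1  ⊔preds={1,2,3,4}  new={1,2,3,4}  old={1,4}  +wl: 
  step 8. node 2  ⊔preds={0,1,2,3,4}  new={1,2,3}  stable

Least fixpoint reached:
  node 0: {}
  node 1: {1,2,3,4}
  node 2: {1,2,3}
  node 3: {0,1,2,3,4}
  node 4: {1,2,3,4}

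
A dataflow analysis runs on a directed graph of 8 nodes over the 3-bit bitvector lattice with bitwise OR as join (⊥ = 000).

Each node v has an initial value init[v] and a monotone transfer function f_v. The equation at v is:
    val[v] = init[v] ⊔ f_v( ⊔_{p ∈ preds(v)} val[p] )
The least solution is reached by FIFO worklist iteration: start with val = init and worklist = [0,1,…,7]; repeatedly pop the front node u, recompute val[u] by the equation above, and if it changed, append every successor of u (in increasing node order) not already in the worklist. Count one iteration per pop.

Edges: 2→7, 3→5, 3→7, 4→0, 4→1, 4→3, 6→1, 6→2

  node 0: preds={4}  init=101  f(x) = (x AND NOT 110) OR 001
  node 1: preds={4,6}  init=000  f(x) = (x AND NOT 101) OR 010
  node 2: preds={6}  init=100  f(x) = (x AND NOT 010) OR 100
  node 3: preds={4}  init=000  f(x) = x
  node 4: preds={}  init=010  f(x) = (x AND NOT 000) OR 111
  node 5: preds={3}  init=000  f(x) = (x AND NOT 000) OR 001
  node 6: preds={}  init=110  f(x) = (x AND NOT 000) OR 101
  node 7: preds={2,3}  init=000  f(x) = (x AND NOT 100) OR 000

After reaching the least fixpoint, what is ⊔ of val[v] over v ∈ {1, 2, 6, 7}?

111

Worklist (14 pops):
  #1 pop 0: in=010 → 101 (no change)
  #2 pop 1: in=110 → 010 (was 000); enqueue []
  #3 pop 2: in=110 → 100 (no change)
  #4 pop 3: in=010 → 010 (was 000); enqueue []
  #5 pop 4: in=000 → 111 (was 010); enqueue [0,1,3]
  #6 pop 5: in=010 → 011 (was 000); enqueue []
  #7 pop 6: in=000 → 111 (was 110); enqueue [2]
  #8 pop 7: in=110 → 010 (was 000); enqueue []
  #9 pop 0: in=111 → 101 (no change)
  #10 pop 1: in=111 → 010 (no change)
  #11 pop 3: in=111 → 111 (was 010); enqueue [5,7]
  #12 pop 2: in=111 → 101 (was 100); enqueue []
  #13 pop 5: in=111 → 111 (was 011); enqueue []
  #14 pop 7: in=111 → 011 (was 010); enqueue []

Fixpoint:
  val[0] = 101
  val[1] = 010
  val[2] = 101
  val[3] = 111
  val[4] = 111
  val[5] = 111
  val[6] = 111
  val[7] = 011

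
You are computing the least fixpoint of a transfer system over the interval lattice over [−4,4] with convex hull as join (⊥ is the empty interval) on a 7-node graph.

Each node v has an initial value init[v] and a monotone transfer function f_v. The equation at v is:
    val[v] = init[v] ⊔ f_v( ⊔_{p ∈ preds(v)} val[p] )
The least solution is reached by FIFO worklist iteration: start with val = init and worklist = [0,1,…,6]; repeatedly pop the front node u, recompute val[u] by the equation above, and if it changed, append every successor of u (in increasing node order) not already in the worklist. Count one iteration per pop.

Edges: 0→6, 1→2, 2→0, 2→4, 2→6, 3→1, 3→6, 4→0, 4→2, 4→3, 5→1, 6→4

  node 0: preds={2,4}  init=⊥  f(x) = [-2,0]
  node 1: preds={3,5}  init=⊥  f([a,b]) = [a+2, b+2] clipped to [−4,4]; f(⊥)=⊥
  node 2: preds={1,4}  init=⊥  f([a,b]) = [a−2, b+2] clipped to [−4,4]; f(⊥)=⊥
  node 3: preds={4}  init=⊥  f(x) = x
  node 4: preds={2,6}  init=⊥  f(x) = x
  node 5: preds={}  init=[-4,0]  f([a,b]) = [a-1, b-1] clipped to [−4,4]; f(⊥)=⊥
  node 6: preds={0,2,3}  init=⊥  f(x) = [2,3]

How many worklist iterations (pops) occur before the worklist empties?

Trace (14 dequeues):
  [1] u=0 | in ⊥ | out [-2,0] | prev ⊥ | push {}
  [2] u=1 | in [-4,0] | out [-2,2] | prev ⊥ | push {}
  [3] u=2 | in [-2,2] | out [-4,4] | prev ⊥ | push {0}
  [4] u=3 | in ⊥ | out ⊥ | ==
  [5] u=4 | in [-4,4] | out [-4,4] | prev ⊥ | push {2,3}
  [6] u=5 | in ⊥ | out [-4,0] | ==
  [7] u=6 | in [-4,4] | out [2,3] | prev ⊥ | push {4}
  [8] u=0 | in [-4,4] | out [-2,0] | ==
  [9] u=2 | in [-4,4] | out [-4,4] | ==
  [10] u=3 | in [-4,4] | out [-4,4] | prev ⊥ | push {1,6}
  [11] u=4 | in [-4,4] | out [-4,4] | ==
  [12] u=1 | in [-4,4] | out [-2,4] | prev [-2,2] | push {2}
  [13] u=6 | in [-4,4] | out [2,3] | ==
  [14] u=2 | in [-4,4] | out [-4,4] | ==

Converged values:
  [0] [-2,0]
  [1] [-2,4]
  [2] [-4,4]
  [3] [-4,4]
  [4] [-4,4]
  [5] [-4,0]
  [6] [2,3]

14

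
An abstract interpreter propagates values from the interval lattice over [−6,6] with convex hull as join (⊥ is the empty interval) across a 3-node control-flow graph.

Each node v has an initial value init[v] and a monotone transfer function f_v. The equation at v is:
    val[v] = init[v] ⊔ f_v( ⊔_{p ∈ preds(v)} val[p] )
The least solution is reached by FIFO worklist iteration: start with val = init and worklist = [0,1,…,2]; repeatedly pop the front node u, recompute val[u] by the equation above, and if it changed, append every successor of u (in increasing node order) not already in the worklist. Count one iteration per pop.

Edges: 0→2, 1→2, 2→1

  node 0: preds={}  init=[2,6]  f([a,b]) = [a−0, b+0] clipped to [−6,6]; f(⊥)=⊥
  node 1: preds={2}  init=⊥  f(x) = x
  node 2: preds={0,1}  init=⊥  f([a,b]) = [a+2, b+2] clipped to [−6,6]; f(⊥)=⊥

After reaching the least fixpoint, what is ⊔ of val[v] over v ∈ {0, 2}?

Worklist (5 pops):
  #1 pop 0: in=⊥ → [2,6] (no change)
  #2 pop 1: in=⊥ → ⊥ (no change)
  #3 pop 2: in=[2,6] → [4,6] (was ⊥); enqueue [1]
  #4 pop 1: in=[4,6] → [4,6] (was ⊥); enqueue [2]
  #5 pop 2: in=[2,6] → [4,6] (no change)

Fixpoint:
  val[0] = [2,6]
  val[1] = [4,6]
  val[2] = [4,6]

[2,6]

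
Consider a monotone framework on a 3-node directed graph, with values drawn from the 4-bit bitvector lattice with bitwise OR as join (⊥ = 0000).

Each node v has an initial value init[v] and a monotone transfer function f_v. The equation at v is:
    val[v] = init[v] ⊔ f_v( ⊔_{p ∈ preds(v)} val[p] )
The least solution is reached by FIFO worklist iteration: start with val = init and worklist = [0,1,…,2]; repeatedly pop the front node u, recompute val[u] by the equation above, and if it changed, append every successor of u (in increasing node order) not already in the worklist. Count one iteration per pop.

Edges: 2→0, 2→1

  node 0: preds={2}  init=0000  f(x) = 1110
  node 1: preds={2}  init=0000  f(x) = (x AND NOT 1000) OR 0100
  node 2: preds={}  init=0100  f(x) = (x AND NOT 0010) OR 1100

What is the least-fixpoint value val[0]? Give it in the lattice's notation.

1110

Iteration log — 5 steps:
  step 1. node 0  ⊔preds=0100  new=1110  old=0000  +wl: 
  step 2. node 1  ⊔preds=0100  new=0100  old=0000  +wl: 
  step 3. node 2  ⊔preds=0000  new=1100  old=0100  +wl: 0,1
  step 4. node 0  ⊔preds=1100  new=1110  stable
  step 5. node 1  ⊔preds=1100  new=0100  stable

Least fixpoint reached:
  node 0: 1110
  node 1: 0100
  node 2: 1100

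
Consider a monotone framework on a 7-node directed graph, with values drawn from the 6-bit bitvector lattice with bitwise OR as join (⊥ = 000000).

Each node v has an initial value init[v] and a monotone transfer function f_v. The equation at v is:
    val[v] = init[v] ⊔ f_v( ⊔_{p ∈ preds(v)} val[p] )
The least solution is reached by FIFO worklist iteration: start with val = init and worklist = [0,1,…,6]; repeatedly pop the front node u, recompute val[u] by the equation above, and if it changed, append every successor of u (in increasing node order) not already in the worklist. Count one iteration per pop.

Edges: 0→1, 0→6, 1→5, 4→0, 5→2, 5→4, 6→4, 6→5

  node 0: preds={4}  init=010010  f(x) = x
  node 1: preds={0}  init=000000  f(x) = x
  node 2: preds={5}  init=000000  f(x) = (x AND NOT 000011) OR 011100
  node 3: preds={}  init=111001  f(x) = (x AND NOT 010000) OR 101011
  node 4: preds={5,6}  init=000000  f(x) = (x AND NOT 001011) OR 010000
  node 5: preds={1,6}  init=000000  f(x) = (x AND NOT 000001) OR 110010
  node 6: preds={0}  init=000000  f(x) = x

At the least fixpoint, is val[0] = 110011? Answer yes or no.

Iteration log — 16 steps:
  step 1. node 0  ⊔preds=000000  new=010010  stable
  step 2. node 1  ⊔preds=010010  new=010010  old=000000  +wl: 
  step 3. node 2  ⊔preds=000000  new=011100  old=000000  +wl: 
  step 4. node 3  ⊔preds=000000  new=111011  old=111001  +wl: 
  step 5. node 4  ⊔preds=000000  new=010000  old=000000  +wl: 0
  step 6. node 5  ⊔preds=010010  new=110010  old=000000  +wl: 2,4
  step 7. node 6  ⊔preds=010010  new=010010  old=000000  +wl: 5
  step 8. node 0  ⊔preds=010000  new=010010  stable
  step 9. node 2  ⊔preds=110010  new=111100  old=011100  +wl: 
  step 10. node 4  ⊔preds=110010  new=110000  old=010000  +wl: 0
  step 11. node 5  ⊔preds=010010  new=110010  stable
  step 12. node 0  ⊔preds=110000  new=110010  old=010010  +wl: 1,6
  step 13. node 1  ⊔preds=110010  new=110010  old=010010  +wl: 5
  step 14. node 6  ⊔preds=110010  new=110010  old=010010  +wl: 4
  step 15. node 5  ⊔preds=110010  new=110010  stable
  step 16. node 4  ⊔preds=110010  new=110000  stable

Least fixpoint reached:
  node 0: 110010
  node 1: 110010
  node 2: 111100
  node 3: 111011
  node 4: 110000
  node 5: 110010
  node 6: 110010

no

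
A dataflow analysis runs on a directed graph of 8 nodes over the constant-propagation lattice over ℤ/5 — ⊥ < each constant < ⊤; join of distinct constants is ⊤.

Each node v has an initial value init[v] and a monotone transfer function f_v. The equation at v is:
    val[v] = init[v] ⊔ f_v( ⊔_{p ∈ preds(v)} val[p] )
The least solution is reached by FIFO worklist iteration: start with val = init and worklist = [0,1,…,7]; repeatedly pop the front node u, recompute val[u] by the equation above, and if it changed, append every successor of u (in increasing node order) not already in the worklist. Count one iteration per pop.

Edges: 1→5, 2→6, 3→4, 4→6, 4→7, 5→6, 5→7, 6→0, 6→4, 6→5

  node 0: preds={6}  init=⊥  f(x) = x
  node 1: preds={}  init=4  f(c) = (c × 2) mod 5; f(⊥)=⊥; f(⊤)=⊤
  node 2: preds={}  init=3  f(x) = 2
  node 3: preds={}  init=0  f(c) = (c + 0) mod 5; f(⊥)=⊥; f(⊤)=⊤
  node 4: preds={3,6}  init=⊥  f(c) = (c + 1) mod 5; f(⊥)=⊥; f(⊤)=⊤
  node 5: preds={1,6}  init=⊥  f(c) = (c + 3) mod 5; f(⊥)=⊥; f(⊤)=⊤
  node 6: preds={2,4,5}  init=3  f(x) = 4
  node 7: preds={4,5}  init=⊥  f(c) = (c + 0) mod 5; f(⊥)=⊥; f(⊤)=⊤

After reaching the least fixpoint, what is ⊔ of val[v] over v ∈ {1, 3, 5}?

⊤

Iteration log — 11 steps:
  step 1. node 0  ⊔preds=3  new=3  old=⊥  +wl: 
  step 2. node 1  ⊔preds=⊥  new=4  stable
  step 3. node 2  ⊔preds=⊥  new=⊤  old=3  +wl: 
  step 4. node 3  ⊔preds=⊥  new=0  stable
  step 5. node 4  ⊔preds=⊤  new=⊤  old=⊥  +wl: 
  step 6. node 5  ⊔preds=⊤  new=⊤  old=⊥  +wl: 
  step 7. node 6  ⊔preds=⊤  new=⊤  old=3  +wl: 0,4,5
  step 8. node 7  ⊔preds=⊤  new=⊤  old=⊥  +wl: 
  step 9. node 0  ⊔preds=⊤  new=⊤  old=3  +wl: 
  step 10. node 4  ⊔preds=⊤  new=⊤  stable
  step 11. node 5  ⊔preds=⊤  new=⊤  stable

Least fixpoint reached:
  node 0: ⊤
  node 1: 4
  node 2: ⊤
  node 3: 0
  node 4: ⊤
  node 5: ⊤
  node 6: ⊤
  node 7: ⊤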